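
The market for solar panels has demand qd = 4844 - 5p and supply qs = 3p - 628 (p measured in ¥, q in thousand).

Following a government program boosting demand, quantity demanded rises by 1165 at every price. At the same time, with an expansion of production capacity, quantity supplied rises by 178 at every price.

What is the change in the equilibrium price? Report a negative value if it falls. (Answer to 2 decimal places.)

+123.38

Before the shock: 4844 - 5p = 3p - 628 ⇒ 5472 = 8p ⇒ p = 684, q = 1424.
With the change applied: demand qd = 6009 - 5p, supply qs = 3p - 450.
Setting them equal: 6009 - 5p = 3p - 450 → 6459 = 8p, so p = 807.375 and q = 1972.125.
Δp = 807.375 − 684 = +123.38.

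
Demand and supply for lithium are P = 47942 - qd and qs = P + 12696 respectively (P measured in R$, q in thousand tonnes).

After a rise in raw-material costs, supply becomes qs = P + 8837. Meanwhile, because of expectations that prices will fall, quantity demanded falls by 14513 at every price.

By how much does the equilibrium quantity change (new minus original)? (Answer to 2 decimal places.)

Before the shock: 47942 - P = P + 12696 ⇒ 35246 = 2P ⇒ P = 17623, q = 30319.
With the change applied: demand qd = 33429 - P, supply qs = P + 8837.
Clearing the new market: 33429 - P = P + 8837, so P = 12296 and q = 21133.
Δq = 21133 − 30319 = -9186.00.

-9186.00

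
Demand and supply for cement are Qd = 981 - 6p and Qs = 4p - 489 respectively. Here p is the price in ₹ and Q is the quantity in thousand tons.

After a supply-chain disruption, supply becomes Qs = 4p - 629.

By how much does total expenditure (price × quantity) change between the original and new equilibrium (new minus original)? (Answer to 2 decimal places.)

-12138.00

Initially, 981 - 6p = 4p - 489, so 1470 = 10p and p = 147, Q = 99.
The shock moves the curves to Qd = 981 - 6p and Qs = 4p - 629.
New equilibrium: 981 - 6p = 4p - 629 ⇒ 1610 = 10p ⇒ p = 161, Q = 15.
Expenditure moves from 147×99 = 14553 to 161×15 = 2415; change = -12138.00.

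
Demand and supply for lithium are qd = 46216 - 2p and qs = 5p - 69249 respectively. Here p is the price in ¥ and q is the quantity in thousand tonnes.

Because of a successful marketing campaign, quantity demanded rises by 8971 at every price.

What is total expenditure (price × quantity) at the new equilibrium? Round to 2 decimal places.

Solve the original market: 46216 - 2p = 5p - 69249, hence p = 16495 and q = 13226.
With the change applied: demand qd = 55187 - 2p, supply qs = 5p - 69249.
Equate the new curves: 55187 - 2p = 5p - 69249, giving 124436 = 7p, p = 124436/7 ≈ 17776.5714, q = 137437/7 ≈ 19633.8571.
New expenditure = 17776.5714 × 19633.8571 = 349022663.92.

349022663.92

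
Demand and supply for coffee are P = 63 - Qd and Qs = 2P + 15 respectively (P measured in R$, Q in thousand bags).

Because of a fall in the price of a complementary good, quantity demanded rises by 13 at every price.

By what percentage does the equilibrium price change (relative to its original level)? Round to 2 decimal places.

Solve the original market: 63 - P = 2P + 15, hence P = 16 and Q = 47.
The new curves are Qd = 76 - P (demand) and Qs = 2P + 15 (supply).
Equate the new curves: 76 - P = 2P + 15, giving 61 = 3P, P = 61/3 ≈ 20.3333, Q = 167/3 ≈ 55.6667.
%ΔP = (20.3333 − 16) / 16 × 100 = +27.08%.

+27.08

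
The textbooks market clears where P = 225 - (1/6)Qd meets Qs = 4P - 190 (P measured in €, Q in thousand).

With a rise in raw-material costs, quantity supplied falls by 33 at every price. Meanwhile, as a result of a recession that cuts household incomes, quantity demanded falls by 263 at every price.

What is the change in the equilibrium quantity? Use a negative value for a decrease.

Before the shock: 1350 - 6P = 4P - 190 ⇒ 1540 = 10P ⇒ P = 154, Q = 426.
The new curves are Qd = 1087 - 6P (demand) and Qs = 4P - 223 (supply).
Equate the new curves: 1087 - 6P = 4P - 223, giving 1310 = 10P, P = 131, Q = 301.
ΔQ = 301 − 426 = -125.

-125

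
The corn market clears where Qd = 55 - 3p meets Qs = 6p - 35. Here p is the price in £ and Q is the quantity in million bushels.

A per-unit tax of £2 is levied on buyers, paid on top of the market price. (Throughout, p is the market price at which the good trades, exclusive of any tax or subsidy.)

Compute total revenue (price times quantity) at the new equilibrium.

196

Original equilibrium: 55 - 3p = 6p - 35 gives 90 = 9p, so p = 10 and Q = 25.
Since buyers pay the price plus the tax, the effective demand curve becomes Qd = 49 - 3p.
Equate the new curves: 49 - 3p = 6p - 35, giving 84 = 9p, p = 28/3 ≈ 9.3333, Q = 21.
New expenditure = 9.3333 × 21 = 196.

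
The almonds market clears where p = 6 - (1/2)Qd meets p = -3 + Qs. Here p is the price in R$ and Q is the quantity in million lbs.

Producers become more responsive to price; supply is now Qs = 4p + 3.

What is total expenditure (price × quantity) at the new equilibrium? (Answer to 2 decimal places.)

13.50

Initially, 12 - 2p = p + 3, so 9 = 3p and p = 3, Q = 6.
After the shift, demand is Qd = 12 - 2p and supply is Qs = 4p + 3.
Setting them equal: 12 - 2p = 4p + 3 → 9 = 6p, so p = 1.5 and Q = 9.
New expenditure = 1.5 × 9 = 13.50.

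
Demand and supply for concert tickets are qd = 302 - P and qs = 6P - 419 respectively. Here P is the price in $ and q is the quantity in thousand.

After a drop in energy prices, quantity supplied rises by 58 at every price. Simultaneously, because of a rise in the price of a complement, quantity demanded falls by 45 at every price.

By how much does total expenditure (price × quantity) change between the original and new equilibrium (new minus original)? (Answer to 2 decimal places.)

-5601.94

Solve the original market: 302 - P = 6P - 419, hence P = 103 and q = 199.
The new curves are qd = 257 - P (demand) and qs = 6P - 361 (supply).
New equilibrium: 257 - P = 6P - 361 ⇒ 618 = 7P ⇒ P = 618/7 ≈ 88.2857, q = 1181/7 ≈ 168.7143.
Expenditure moves from 103×199 = 20497 to 88.2857×168.7143 = 14895.0612; change = -5601.94.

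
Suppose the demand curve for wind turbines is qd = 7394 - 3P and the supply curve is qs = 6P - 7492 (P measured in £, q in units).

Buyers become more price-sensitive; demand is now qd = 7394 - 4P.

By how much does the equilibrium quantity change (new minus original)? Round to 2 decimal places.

Original equilibrium: 7394 - 3P = 6P - 7492 gives 14886 = 9P, so P = 1654 and q = 2432.
The shock moves the curves to qd = 7394 - 4P and qs = 6P - 7492.
Setting them equal: 7394 - 4P = 6P - 7492 → 14886 = 10P, so P = 1488.6 and q = 1439.6.
Δq = 1439.6 − 2432 = -992.40.

-992.40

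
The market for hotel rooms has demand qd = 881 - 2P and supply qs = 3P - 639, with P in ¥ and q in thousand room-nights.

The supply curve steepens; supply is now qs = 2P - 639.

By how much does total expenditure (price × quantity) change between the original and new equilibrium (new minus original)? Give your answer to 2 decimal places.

-37012.00

Original equilibrium: 881 - 2P = 3P - 639 gives 1520 = 5P, so P = 304 and q = 273.
The shock moves the curves to qd = 881 - 2P and qs = 2P - 639.
New equilibrium: 881 - 2P = 2P - 639 ⇒ 1520 = 4P ⇒ P = 380, q = 121.
Expenditure moves from 304×273 = 82992 to 380×121 = 45980; change = -37012.00.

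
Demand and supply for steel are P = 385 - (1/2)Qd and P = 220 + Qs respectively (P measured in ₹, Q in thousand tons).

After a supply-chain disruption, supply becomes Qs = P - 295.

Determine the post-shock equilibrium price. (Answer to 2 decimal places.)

355.00

Solve the original market: 770 - 2P = P - 220, hence P = 330 and Q = 110.
The shock moves the curves to Qd = 770 - 2P and Qs = P - 295.
New equilibrium: 770 - 2P = P - 295 ⇒ 1065 = 3P ⇒ P = 355, Q = 60.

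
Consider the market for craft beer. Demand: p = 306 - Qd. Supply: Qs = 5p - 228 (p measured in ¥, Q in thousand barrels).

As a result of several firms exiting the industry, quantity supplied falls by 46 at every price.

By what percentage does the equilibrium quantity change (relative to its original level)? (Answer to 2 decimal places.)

Solve the original market: 306 - p = 5p - 228, hence p = 89 and Q = 217.
After the shift, demand is Qd = 306 - p and supply is Qs = 5p - 274.
Setting them equal: 306 - p = 5p - 274 → 580 = 6p, so p = 290/3 ≈ 96.6667 and Q = 628/3 ≈ 209.3333.
%ΔQ = (209.3333 − 217) / 217 × 100 = -3.53%.

-3.53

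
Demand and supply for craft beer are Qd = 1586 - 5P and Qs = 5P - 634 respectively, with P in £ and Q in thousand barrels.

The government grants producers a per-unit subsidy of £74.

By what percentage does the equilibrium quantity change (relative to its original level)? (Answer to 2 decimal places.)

Solve the original market: 1586 - 5P = 5P - 634, hence P = 222 and Q = 476.
Since sellers receive the price plus the subsidy, the effective supply curve becomes Qs = 5P - 264.
New equilibrium: 1586 - 5P = 5P - 264 ⇒ 1850 = 10P ⇒ P = 185, Q = 661.
%ΔQ = (661 − 476) / 476 × 100 = +38.87%.

+38.87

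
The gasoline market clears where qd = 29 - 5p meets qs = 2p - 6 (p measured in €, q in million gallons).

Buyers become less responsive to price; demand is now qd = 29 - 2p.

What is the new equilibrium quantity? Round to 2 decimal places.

Initially, 29 - 5p = 2p - 6, so 35 = 7p and p = 5, q = 4.
The new curves are qd = 29 - 2p (demand) and qs = 2p - 6 (supply).
New equilibrium: 29 - 2p = 2p - 6 ⇒ 35 = 4p ⇒ p = 8.75, q = 11.5.

11.50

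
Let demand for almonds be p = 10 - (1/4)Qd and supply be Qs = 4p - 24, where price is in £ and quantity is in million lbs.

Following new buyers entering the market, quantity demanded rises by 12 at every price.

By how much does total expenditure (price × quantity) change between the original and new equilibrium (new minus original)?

+69

Original equilibrium: 40 - 4p = 4p - 24 gives 64 = 8p, so p = 8 and Q = 8.
The shock moves the curves to Qd = 52 - 4p and Qs = 4p - 24.
Setting them equal: 52 - 4p = 4p - 24 → 76 = 8p, so p = 9.5 and Q = 14.
Expenditure moves from 8×8 = 64 to 9.5×14 = 133; change = +69.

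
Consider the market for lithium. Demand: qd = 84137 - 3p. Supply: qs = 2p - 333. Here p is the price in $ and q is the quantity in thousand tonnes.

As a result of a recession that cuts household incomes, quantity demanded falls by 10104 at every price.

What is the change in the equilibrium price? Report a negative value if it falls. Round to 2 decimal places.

-2020.80

Initially, 84137 - 3p = 2p - 333, so 84470 = 5p and p = 16894, q = 33455.
With the change applied: demand qd = 74033 - 3p, supply qs = 2p - 333.
Clearing the new market: 74033 - 3p = 2p - 333, so p = 14873.2 and q = 29413.4.
Δp = 14873.2 − 16894 = -2020.80.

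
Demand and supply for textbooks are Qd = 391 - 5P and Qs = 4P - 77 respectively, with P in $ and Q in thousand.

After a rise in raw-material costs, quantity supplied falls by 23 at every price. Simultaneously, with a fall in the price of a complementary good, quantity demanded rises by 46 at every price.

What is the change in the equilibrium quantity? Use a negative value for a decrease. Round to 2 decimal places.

Original equilibrium: 391 - 5P = 4P - 77 gives 468 = 9P, so P = 52 and Q = 131.
The new curves are Qd = 437 - 5P (demand) and Qs = 4P - 100 (supply).
New equilibrium: 437 - 5P = 4P - 100 ⇒ 537 = 9P ⇒ P = 179/3 ≈ 59.6667, Q = 416/3 ≈ 138.6667.
ΔQ = 138.6667 − 131 = +7.67.

+7.67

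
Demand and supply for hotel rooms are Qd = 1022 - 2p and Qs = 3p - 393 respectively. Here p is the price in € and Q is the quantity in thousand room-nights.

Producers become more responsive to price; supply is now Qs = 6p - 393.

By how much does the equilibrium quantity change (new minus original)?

Initially, 1022 - 2p = 3p - 393, so 1415 = 5p and p = 283, Q = 456.
The shock moves the curves to Qd = 1022 - 2p and Qs = 6p - 393.
Setting them equal: 1022 - 2p = 6p - 393 → 1415 = 8p, so p = 176.875 and Q = 668.25.
ΔQ = 668.25 − 456 = +212.25.

+212.25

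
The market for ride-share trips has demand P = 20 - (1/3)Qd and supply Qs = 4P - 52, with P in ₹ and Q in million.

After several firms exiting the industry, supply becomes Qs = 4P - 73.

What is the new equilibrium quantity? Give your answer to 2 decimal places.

3.00

Original equilibrium: 60 - 3P = 4P - 52 gives 112 = 7P, so P = 16 and Q = 12.
The new curves are Qd = 60 - 3P (demand) and Qs = 4P - 73 (supply).
Setting them equal: 60 - 3P = 4P - 73 → 133 = 7P, so P = 19 and Q = 3.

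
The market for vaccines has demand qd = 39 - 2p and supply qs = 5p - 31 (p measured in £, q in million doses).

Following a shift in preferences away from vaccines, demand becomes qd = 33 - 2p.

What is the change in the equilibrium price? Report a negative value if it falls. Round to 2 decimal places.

Original equilibrium: 39 - 2p = 5p - 31 gives 70 = 7p, so p = 10 and q = 19.
With the change applied: demand qd = 33 - 2p, supply qs = 5p - 31.
New equilibrium: 33 - 2p = 5p - 31 ⇒ 64 = 7p ⇒ p = 64/7 ≈ 9.1429, q = 103/7 ≈ 14.7143.
Δp = 9.1429 − 10 = -0.86.

-0.86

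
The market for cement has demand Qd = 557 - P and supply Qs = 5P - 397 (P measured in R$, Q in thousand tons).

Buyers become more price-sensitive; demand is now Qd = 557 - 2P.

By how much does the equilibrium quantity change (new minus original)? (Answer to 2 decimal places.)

Solve the original market: 557 - P = 5P - 397, hence P = 159 and Q = 398.
With the change applied: demand Qd = 557 - 2P, supply Qs = 5P - 397.
Setting them equal: 557 - 2P = 5P - 397 → 954 = 7P, so P = 954/7 ≈ 136.2857 and Q = 1991/7 ≈ 284.4286.
ΔQ = 284.4286 − 398 = -113.57.

-113.57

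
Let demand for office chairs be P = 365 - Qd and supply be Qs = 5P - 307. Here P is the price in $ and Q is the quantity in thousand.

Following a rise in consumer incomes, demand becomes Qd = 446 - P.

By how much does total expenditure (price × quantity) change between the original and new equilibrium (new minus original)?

Solve the original market: 365 - P = 5P - 307, hence P = 112 and Q = 253.
The new curves are Qd = 446 - P (demand) and Qs = 5P - 307 (supply).
Clearing the new market: 446 - P = 5P - 307, so P = 125.5 and Q = 320.5.
Expenditure moves from 112×253 = 28336 to 125.5×320.5 = 40222.75; change = +11886.75.

+11886.75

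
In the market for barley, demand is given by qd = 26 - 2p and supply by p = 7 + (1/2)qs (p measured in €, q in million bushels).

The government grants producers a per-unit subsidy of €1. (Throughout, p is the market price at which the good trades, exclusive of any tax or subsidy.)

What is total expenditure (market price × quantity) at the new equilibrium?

Initially, 26 - 2p = 2p - 14, so 40 = 4p and p = 10, q = 6.
Since sellers receive the price plus the subsidy, the effective supply curve becomes qs = 2p - 12.
Equate the new curves: 26 - 2p = 2p - 12, giving 38 = 4p, p = 9.5, q = 7.
New expenditure = 9.5 × 7 = 66.5.

66.5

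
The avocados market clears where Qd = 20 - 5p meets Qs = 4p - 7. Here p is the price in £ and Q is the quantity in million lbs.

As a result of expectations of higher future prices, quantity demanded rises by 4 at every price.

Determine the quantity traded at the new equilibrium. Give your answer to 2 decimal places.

6.78

Solve the original market: 20 - 5p = 4p - 7, hence p = 3 and Q = 5.
With the change applied: demand Qd = 24 - 5p, supply Qs = 4p - 7.
New equilibrium: 24 - 5p = 4p - 7 ⇒ 31 = 9p ⇒ p = 31/9 ≈ 3.4444, Q = 61/9 ≈ 6.7778.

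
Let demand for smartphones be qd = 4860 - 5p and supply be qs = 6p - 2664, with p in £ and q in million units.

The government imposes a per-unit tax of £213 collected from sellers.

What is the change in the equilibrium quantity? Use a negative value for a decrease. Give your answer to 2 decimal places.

Solve the original market: 4860 - 5p = 6p - 2664, hence p = 684 and q = 1440.
Since sellers keep the price net of the tax, the effective supply curve becomes qs = 6p - 3942.
Setting them equal: 4860 - 5p = 6p - 3942 → 8802 = 11p, so p = 8802/11 ≈ 800.1818 and q = 9450/11 ≈ 859.0909.
Δq = 859.0909 − 1440 = -580.91.

-580.91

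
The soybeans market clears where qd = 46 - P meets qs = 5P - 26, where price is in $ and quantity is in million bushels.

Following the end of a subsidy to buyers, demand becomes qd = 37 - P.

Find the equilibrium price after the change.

10.5

Solve the original market: 46 - P = 5P - 26, hence P = 12 and q = 34.
The new curves are qd = 37 - P (demand) and qs = 5P - 26 (supply).
Equate the new curves: 37 - P = 5P - 26, giving 63 = 6P, P = 10.5, q = 26.5.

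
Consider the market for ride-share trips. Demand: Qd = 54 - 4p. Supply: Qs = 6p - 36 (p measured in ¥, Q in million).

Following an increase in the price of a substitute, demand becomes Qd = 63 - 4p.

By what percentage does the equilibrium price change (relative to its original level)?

Before the shock: 54 - 4p = 6p - 36 ⇒ 90 = 10p ⇒ p = 9, Q = 18.
With the change applied: demand Qd = 63 - 4p, supply Qs = 6p - 36.
Setting them equal: 63 - 4p = 6p - 36 → 99 = 10p, so p = 9.9 and Q = 23.4.
%Δp = (9.9 − 9) / 9 × 100 = +10%.

+10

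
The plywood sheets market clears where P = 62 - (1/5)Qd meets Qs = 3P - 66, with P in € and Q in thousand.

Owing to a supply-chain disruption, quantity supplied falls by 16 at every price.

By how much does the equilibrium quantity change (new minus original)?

-10

Original equilibrium: 310 - 5P = 3P - 66 gives 376 = 8P, so P = 47 and Q = 75.
With the change applied: demand Qd = 310 - 5P, supply Qs = 3P - 82.
New equilibrium: 310 - 5P = 3P - 82 ⇒ 392 = 8P ⇒ P = 49, Q = 65.
ΔQ = 65 − 75 = -10.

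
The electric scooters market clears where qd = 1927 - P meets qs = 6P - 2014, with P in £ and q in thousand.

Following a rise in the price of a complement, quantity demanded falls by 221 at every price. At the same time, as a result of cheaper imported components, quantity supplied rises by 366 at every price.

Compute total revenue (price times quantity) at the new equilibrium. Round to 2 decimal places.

587839.84

Initially, 1927 - P = 6P - 2014, so 3941 = 7P and P = 563, q = 1364.
After the shift, demand is qd = 1706 - P and supply is qs = 6P - 1648.
Clearing the new market: 1706 - P = 6P - 1648, so P = 3354/7 ≈ 479.1429 and q = 8588/7 ≈ 1226.8571.
New expenditure = 479.1429 × 1226.8571 = 587839.84.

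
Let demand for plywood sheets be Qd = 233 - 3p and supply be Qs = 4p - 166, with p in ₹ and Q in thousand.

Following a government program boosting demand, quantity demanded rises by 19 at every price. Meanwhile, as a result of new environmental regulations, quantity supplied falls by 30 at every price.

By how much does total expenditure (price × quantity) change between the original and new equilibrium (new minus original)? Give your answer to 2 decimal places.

+306.00

Initially, 233 - 3p = 4p - 166, so 399 = 7p and p = 57, Q = 62.
With the change applied: demand Qd = 252 - 3p, supply Qs = 4p - 196.
New equilibrium: 252 - 3p = 4p - 196 ⇒ 448 = 7p ⇒ p = 64, Q = 60.
Expenditure moves from 57×62 = 3534 to 64×60 = 3840; change = +306.00.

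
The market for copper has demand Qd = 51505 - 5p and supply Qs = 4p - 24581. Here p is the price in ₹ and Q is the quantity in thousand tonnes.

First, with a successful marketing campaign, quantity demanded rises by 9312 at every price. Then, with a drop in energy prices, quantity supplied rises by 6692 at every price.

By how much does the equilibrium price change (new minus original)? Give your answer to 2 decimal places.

+291.11

Initially, 51505 - 5p = 4p - 24581, so 76086 = 9p and p = 8454, Q = 9235.
The shock moves the curves to Qd = 60817 - 5p and Qs = 4p - 17889.
Setting them equal: 60817 - 5p = 4p - 17889 → 78706 = 9p, so p = 78706/9 ≈ 8745.1111 and Q = 153823/9 ≈ 17091.4444.
Δp = 8745.1111 − 8454 = +291.11.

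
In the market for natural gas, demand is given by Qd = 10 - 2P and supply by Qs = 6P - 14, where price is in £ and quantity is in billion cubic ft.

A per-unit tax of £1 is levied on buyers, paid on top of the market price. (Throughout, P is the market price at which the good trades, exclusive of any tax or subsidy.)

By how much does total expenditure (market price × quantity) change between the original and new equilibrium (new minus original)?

-5.125

Initially, 10 - 2P = 6P - 14, so 24 = 8P and P = 3, Q = 4.
Since buyers pay the price plus the tax, the effective demand curve becomes Qd = 8 - 2P.
Setting them equal: 8 - 2P = 6P - 14 → 22 = 8P, so P = 2.75 and Q = 2.5.
Expenditure moves from 3×4 = 12 to 2.75×2.5 = 6.875; change = -5.125.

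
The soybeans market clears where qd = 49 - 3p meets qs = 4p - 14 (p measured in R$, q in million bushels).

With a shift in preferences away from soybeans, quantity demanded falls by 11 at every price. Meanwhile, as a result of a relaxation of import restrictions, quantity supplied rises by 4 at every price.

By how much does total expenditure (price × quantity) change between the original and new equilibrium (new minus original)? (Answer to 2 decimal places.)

-78.49

Initially, 49 - 3p = 4p - 14, so 63 = 7p and p = 9, q = 22.
With the change applied: demand qd = 38 - 3p, supply qs = 4p - 10.
Setting them equal: 38 - 3p = 4p - 10 → 48 = 7p, so p = 48/7 ≈ 6.8571 and q = 122/7 ≈ 17.4286.
Expenditure moves from 9×22 = 198 to 6.8571×17.4286 = 119.5102; change = -78.49.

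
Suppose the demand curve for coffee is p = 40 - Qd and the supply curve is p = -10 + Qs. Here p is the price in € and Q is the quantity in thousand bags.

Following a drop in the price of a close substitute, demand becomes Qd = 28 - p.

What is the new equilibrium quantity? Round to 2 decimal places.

Initially, 40 - p = p + 10, so 30 = 2p and p = 15, Q = 25.
With the change applied: demand Qd = 28 - p, supply Qs = p + 10.
Setting them equal: 28 - p = p + 10 → 18 = 2p, so p = 9 and Q = 19.

19.00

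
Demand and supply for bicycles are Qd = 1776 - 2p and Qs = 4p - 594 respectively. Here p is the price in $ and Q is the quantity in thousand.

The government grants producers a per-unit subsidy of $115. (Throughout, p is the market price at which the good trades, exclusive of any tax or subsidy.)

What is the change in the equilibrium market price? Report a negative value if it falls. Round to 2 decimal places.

Before the shock: 1776 - 2p = 4p - 594 ⇒ 2370 = 6p ⇒ p = 395, Q = 986.
Since sellers receive the price plus the subsidy, the effective supply curve becomes Qs = 4p - 134.
Setting them equal: 1776 - 2p = 4p - 134 → 1910 = 6p, so p = 955/3 ≈ 318.3333 and Q = 3418/3 ≈ 1139.3333.
Δp = 318.3333 − 395 = -76.67.

-76.67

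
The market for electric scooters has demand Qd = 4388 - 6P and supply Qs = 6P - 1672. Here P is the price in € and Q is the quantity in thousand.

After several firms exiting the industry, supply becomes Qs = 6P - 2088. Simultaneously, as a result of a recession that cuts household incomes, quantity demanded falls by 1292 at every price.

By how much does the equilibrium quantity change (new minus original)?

-854

Initially, 4388 - 6P = 6P - 1672, so 6060 = 12P and P = 505, Q = 1358.
After the shift, demand is Qd = 3096 - 6P and supply is Qs = 6P - 2088.
Equate the new curves: 3096 - 6P = 6P - 2088, giving 5184 = 12P, P = 432, Q = 504.
ΔQ = 504 − 1358 = -854.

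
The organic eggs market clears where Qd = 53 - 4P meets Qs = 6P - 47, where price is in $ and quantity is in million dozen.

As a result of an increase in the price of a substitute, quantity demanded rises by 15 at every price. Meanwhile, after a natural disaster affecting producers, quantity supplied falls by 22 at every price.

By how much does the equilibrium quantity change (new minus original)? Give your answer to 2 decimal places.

+0.20

Initially, 53 - 4P = 6P - 47, so 100 = 10P and P = 10, Q = 13.
After the shift, demand is Qd = 68 - 4P and supply is Qs = 6P - 69.
Setting them equal: 68 - 4P = 6P - 69 → 137 = 10P, so P = 13.7 and Q = 13.2.
ΔQ = 13.2 − 13 = +0.20.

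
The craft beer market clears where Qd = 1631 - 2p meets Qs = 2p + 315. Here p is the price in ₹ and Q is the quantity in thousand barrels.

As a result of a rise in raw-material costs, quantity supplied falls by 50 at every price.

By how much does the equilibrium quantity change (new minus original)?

-25

Initially, 1631 - 2p = 2p + 315, so 1316 = 4p and p = 329, Q = 973.
The shock moves the curves to Qd = 1631 - 2p and Qs = 2p + 265.
Setting them equal: 1631 - 2p = 2p + 265 → 1366 = 4p, so p = 341.5 and Q = 948.
ΔQ = 948 − 973 = -25.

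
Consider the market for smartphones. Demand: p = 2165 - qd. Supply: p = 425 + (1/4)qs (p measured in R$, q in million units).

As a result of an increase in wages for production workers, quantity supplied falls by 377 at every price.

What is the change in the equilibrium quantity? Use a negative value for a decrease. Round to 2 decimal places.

-75.40

Initially, 2165 - p = 4p - 1700, so 3865 = 5p and p = 773, q = 1392.
With the change applied: demand qd = 2165 - p, supply qs = 4p - 2077.
Equate the new curves: 2165 - p = 4p - 2077, giving 4242 = 5p, p = 848.4, q = 1316.6.
Δq = 1316.6 − 1392 = -75.40.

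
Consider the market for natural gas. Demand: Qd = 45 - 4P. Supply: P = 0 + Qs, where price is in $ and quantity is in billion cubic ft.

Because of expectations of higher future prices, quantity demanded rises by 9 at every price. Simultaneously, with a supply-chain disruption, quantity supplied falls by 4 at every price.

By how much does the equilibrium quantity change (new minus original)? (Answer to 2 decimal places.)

Original equilibrium: 45 - 4P = P gives 45 = 5P, so P = 9 and Q = 9.
With the change applied: demand Qd = 54 - 4P, supply Qs = P - 4.
Setting them equal: 54 - 4P = P - 4 → 58 = 5P, so P = 11.6 and Q = 7.6.
ΔQ = 7.6 − 9 = -1.40.

-1.40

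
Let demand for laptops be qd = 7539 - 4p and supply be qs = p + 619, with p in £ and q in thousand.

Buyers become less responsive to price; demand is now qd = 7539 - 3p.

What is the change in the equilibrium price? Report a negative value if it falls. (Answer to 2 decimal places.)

Initially, 7539 - 4p = p + 619, so 6920 = 5p and p = 1384, q = 2003.
After the shift, demand is qd = 7539 - 3p and supply is qs = p + 619.
New equilibrium: 7539 - 3p = p + 619 ⇒ 6920 = 4p ⇒ p = 1730, q = 2349.
Δp = 1730 − 1384 = +346.00.

+346.00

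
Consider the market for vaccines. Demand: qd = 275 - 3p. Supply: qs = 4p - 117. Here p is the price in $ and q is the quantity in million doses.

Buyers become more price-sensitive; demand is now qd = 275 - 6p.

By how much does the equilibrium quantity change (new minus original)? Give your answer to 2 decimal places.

Initially, 275 - 3p = 4p - 117, so 392 = 7p and p = 56, q = 107.
With the change applied: demand qd = 275 - 6p, supply qs = 4p - 117.
Setting them equal: 275 - 6p = 4p - 117 → 392 = 10p, so p = 39.2 and q = 39.8.
Δq = 39.8 − 107 = -67.20.

-67.20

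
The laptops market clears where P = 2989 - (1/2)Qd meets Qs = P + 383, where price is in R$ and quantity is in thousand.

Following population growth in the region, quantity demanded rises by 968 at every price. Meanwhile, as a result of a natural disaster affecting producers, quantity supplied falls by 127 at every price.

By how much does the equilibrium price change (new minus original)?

+365

Original equilibrium: 5978 - 2P = P + 383 gives 5595 = 3P, so P = 1865 and Q = 2248.
The shock moves the curves to Qd = 6946 - 2P and Qs = P + 256.
Setting them equal: 6946 - 2P = P + 256 → 6690 = 3P, so P = 2230 and Q = 2486.
ΔP = 2230 − 1865 = +365.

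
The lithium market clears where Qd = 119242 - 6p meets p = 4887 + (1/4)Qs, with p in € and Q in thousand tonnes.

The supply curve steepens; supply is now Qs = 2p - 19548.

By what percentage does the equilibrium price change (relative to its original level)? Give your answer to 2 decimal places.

Initially, 119242 - 6p = 4p - 19548, so 138790 = 10p and p = 13879, Q = 35968.
The new curves are Qd = 119242 - 6p (demand) and Qs = 2p - 19548 (supply).
Equate the new curves: 119242 - 6p = 2p - 19548, giving 138790 = 8p, p = 17348.75, Q = 15149.5.
%Δp = (17348.75 − 13879) / 13879 × 100 = +25.00%.

+25.00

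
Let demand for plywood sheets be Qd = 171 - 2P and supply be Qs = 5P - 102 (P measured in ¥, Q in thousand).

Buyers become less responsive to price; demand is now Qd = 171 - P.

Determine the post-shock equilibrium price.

Original equilibrium: 171 - 2P = 5P - 102 gives 273 = 7P, so P = 39 and Q = 93.
With the change applied: demand Qd = 171 - P, supply Qs = 5P - 102.
Setting them equal: 171 - P = 5P - 102 → 273 = 6P, so P = 45.5 and Q = 125.5.

45.5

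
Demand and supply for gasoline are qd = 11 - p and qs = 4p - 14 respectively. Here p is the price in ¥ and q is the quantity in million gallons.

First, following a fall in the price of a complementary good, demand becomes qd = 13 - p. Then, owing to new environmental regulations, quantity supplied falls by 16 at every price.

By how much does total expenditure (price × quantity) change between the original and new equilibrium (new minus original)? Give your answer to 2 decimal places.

+7.84

Original equilibrium: 11 - p = 4p - 14 gives 25 = 5p, so p = 5 and q = 6.
After the shift, demand is qd = 13 - p and supply is qs = 4p - 30.
Clearing the new market: 13 - p = 4p - 30, so p = 8.6 and q = 4.4.
Expenditure moves from 5×6 = 30 to 8.6×4.4 = 37.84; change = +7.84.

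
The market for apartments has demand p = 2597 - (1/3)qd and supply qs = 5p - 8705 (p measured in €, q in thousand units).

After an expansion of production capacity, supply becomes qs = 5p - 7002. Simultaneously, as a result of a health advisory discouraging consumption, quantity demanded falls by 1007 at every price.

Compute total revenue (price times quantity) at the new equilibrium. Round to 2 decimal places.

2781756.31

Before the shock: 7791 - 3p = 5p - 8705 ⇒ 16496 = 8p ⇒ p = 2062, q = 1605.
The shock moves the curves to qd = 6784 - 3p and qs = 5p - 7002.
Clearing the new market: 6784 - 3p = 5p - 7002, so p = 1723.25 and q = 1614.25.
New expenditure = 1723.25 × 1614.25 = 2781756.31.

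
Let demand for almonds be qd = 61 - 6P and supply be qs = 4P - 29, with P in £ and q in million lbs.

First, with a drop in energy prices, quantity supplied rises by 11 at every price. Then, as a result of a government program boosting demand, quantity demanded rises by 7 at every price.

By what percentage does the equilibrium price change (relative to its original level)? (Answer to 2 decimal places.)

-4.44

Solve the original market: 61 - 6P = 4P - 29, hence P = 9 and q = 7.
With the change applied: demand qd = 68 - 6P, supply qs = 4P - 18.
Equate the new curves: 68 - 6P = 4P - 18, giving 86 = 10P, P = 8.6, q = 16.4.
%ΔP = (8.6 − 9) / 9 × 100 = -4.44%.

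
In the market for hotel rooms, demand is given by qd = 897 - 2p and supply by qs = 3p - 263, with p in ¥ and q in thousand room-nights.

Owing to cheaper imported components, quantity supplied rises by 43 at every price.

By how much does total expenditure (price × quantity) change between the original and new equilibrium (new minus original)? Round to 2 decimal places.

Solve the original market: 897 - 2p = 3p - 263, hence p = 232 and q = 433.
With the change applied: demand qd = 897 - 2p, supply qs = 3p - 220.
New equilibrium: 897 - 2p = 3p - 220 ⇒ 1117 = 5p ⇒ p = 223.4, q = 450.2.
Expenditure moves from 232×433 = 100456 to 223.4×450.2 = 100574.68; change = +118.68.

+118.68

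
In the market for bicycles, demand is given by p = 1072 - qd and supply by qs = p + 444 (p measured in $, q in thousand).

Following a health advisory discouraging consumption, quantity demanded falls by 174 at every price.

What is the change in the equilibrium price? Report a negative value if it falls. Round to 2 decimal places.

Initially, 1072 - p = p + 444, so 628 = 2p and p = 314, q = 758.
After the shift, demand is qd = 898 - p and supply is qs = p + 444.
Clearing the new market: 898 - p = p + 444, so p = 227 and q = 671.
Δp = 227 − 314 = -87.00.

-87.00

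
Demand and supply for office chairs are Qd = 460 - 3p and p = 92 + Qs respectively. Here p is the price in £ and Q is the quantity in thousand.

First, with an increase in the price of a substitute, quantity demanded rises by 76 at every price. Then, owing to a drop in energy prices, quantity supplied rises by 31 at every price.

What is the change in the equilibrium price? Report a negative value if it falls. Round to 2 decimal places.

Before the shock: 460 - 3p = p - 92 ⇒ 552 = 4p ⇒ p = 138, Q = 46.
After the shift, demand is Qd = 536 - 3p and supply is Qs = p - 61.
Equate the new curves: 536 - 3p = p - 61, giving 597 = 4p, p = 149.25, Q = 88.25.
Δp = 149.25 − 138 = +11.25.

+11.25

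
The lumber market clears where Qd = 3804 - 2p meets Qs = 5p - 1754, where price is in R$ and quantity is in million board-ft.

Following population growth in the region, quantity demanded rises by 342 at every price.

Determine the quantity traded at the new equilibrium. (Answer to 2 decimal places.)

2460.29

Solve the original market: 3804 - 2p = 5p - 1754, hence p = 794 and Q = 2216.
With the change applied: demand Qd = 4146 - 2p, supply Qs = 5p - 1754.
Setting them equal: 4146 - 2p = 5p - 1754 → 5900 = 7p, so p = 5900/7 ≈ 842.8571 and Q = 17222/7 ≈ 2460.2857.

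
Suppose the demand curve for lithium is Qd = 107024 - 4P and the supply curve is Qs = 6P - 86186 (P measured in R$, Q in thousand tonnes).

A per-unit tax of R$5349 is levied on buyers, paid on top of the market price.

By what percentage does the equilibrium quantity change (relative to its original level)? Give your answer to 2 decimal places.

Before the shock: 107024 - 4P = 6P - 86186 ⇒ 193210 = 10P ⇒ P = 19321, Q = 29740.
Since buyers pay the price plus the tax, the effective demand curve becomes Qd = 85628 - 4P.
Clearing the new market: 85628 - 4P = 6P - 86186, so P = 17181.4 and Q = 16902.4.
%ΔQ = (16902.4 − 29740) / 29740 × 100 = -43.17%.

-43.17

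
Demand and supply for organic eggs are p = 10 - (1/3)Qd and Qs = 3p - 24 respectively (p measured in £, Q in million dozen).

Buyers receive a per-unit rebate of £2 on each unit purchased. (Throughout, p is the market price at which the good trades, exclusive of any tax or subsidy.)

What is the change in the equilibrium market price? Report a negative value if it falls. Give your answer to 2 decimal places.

+1.00

Initially, 30 - 3p = 3p - 24, so 54 = 6p and p = 9, Q = 3.
Since buyers' out-of-pocket price is the market price minus the rebate, the effective demand curve becomes Qd = 36 - 3p.
Setting them equal: 36 - 3p = 3p - 24 → 60 = 6p, so p = 10 and Q = 6.
Δp = 10 − 9 = +1.00.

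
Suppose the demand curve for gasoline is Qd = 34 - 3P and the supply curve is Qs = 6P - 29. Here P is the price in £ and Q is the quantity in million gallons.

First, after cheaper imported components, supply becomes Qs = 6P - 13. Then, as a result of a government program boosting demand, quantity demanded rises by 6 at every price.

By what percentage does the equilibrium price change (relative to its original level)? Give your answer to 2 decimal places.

Before the shock: 34 - 3P = 6P - 29 ⇒ 63 = 9P ⇒ P = 7, Q = 13.
After the shift, demand is Qd = 40 - 3P and supply is Qs = 6P - 13.
Setting them equal: 40 - 3P = 6P - 13 → 53 = 9P, so P = 53/9 ≈ 5.8889 and Q = 67/3 ≈ 22.3333.
%ΔP = (5.8889 − 7) / 7 × 100 = -15.87%.

-15.87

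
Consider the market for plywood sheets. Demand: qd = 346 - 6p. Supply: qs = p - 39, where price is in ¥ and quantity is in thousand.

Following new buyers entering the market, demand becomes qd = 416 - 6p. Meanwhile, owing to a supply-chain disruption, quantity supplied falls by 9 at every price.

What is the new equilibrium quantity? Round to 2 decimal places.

Before the shock: 346 - 6p = p - 39 ⇒ 385 = 7p ⇒ p = 55, q = 16.
With the change applied: demand qd = 416 - 6p, supply qs = p - 48.
Setting them equal: 416 - 6p = p - 48 → 464 = 7p, so p = 464/7 ≈ 66.2857 and q = 128/7 ≈ 18.2857.

18.29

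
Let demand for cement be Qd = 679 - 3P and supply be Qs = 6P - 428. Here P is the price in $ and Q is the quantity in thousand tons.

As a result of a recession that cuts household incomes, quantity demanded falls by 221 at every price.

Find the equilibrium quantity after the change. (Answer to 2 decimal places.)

162.67

Solve the original market: 679 - 3P = 6P - 428, hence P = 123 and Q = 310.
After the shift, demand is Qd = 458 - 3P and supply is Qs = 6P - 428.
Equate the new curves: 458 - 3P = 6P - 428, giving 886 = 9P, P = 886/9 ≈ 98.4444, Q = 488/3 ≈ 162.6667.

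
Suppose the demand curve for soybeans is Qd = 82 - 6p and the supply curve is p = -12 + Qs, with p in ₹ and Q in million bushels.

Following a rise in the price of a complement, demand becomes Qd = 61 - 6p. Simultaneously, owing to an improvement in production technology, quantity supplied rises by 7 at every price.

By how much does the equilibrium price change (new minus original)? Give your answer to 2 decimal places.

Before the shock: 82 - 6p = p + 12 ⇒ 70 = 7p ⇒ p = 10, Q = 22.
The shock moves the curves to Qd = 61 - 6p and Qs = p + 19.
Clearing the new market: 61 - 6p = p + 19, so p = 6 and Q = 25.
Δp = 6 − 10 = -4.00.

-4.00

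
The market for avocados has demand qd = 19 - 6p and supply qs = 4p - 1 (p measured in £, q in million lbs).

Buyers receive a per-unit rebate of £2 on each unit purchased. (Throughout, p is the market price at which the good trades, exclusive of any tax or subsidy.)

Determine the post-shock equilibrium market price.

3.2

Initially, 19 - 6p = 4p - 1, so 20 = 10p and p = 2, q = 7.
Since buyers' out-of-pocket price is the market price minus the rebate, the effective demand curve becomes qd = 31 - 6p.
Setting them equal: 31 - 6p = 4p - 1 → 32 = 10p, so p = 3.2 and q = 11.8.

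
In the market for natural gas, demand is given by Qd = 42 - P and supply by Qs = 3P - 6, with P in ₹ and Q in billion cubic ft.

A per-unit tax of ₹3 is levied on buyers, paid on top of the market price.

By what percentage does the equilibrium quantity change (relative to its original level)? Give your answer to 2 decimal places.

-7.50

Initially, 42 - P = 3P - 6, so 48 = 4P and P = 12, Q = 30.
Since buyers pay the price plus the tax, the effective demand curve becomes Qd = 39 - P.
Clearing the new market: 39 - P = 3P - 6, so P = 11.25 and Q = 27.75.
%ΔQ = (27.75 − 30) / 30 × 100 = -7.50%.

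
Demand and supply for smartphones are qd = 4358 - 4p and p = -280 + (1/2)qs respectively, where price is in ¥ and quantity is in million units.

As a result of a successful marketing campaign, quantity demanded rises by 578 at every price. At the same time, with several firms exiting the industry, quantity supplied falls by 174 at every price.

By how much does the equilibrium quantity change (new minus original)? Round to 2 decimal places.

Original equilibrium: 4358 - 4p = 2p + 560 gives 3798 = 6p, so p = 633 and q = 1826.
The new curves are qd = 4936 - 4p (demand) and qs = 2p + 386 (supply).
Clearing the new market: 4936 - 4p = 2p + 386, so p = 2275/3 ≈ 758.3333 and q = 5708/3 ≈ 1902.6667.
Δq = 1902.6667 − 1826 = +76.67.

+76.67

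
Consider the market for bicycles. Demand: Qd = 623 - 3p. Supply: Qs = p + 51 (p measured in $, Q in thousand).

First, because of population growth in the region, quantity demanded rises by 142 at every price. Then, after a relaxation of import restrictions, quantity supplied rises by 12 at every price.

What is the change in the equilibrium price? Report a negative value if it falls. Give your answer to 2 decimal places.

Original equilibrium: 623 - 3p = p + 51 gives 572 = 4p, so p = 143 and Q = 194.
The shock moves the curves to Qd = 765 - 3p and Qs = p + 63.
Equate the new curves: 765 - 3p = p + 63, giving 702 = 4p, p = 175.5, Q = 238.5.
Δp = 175.5 − 143 = +32.50.

+32.50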